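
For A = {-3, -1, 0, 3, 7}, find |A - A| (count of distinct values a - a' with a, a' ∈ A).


A - A = {a - a' : a, a' ∈ A}; |A| = 5.
Bounds: 2|A|-1 ≤ |A - A| ≤ |A|² - |A| + 1, i.e. 9 ≤ |A - A| ≤ 21.
Note: 0 ∈ A - A always (from a - a). The set is symmetric: if d ∈ A - A then -d ∈ A - A.
Enumerate nonzero differences d = a - a' with a > a' (then include -d):
Positive differences: {1, 2, 3, 4, 6, 7, 8, 10}
Full difference set: {0} ∪ (positive diffs) ∪ (negative diffs).
|A - A| = 1 + 2·8 = 17 (matches direct enumeration: 17).

|A - A| = 17


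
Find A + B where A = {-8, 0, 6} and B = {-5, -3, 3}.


A + B = {a + b : a ∈ A, b ∈ B}.
Enumerate all |A|·|B| = 3·3 = 9 pairs (a, b) and collect distinct sums.
a = -8: -8+-5=-13, -8+-3=-11, -8+3=-5
a = 0: 0+-5=-5, 0+-3=-3, 0+3=3
a = 6: 6+-5=1, 6+-3=3, 6+3=9
Collecting distinct sums: A + B = {-13, -11, -5, -3, 1, 3, 9}
|A + B| = 7

A + B = {-13, -11, -5, -3, 1, 3, 9}


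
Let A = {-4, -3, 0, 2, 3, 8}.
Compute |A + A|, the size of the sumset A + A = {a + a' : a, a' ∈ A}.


A + A = {a + a' : a, a' ∈ A}; |A| = 6.
General bounds: 2|A| - 1 ≤ |A + A| ≤ |A|(|A|+1)/2, i.e. 11 ≤ |A + A| ≤ 21.
Lower bound 2|A|-1 is attained iff A is an arithmetic progression.
Enumerate sums a + a' for a ≤ a' (symmetric, so this suffices):
a = -4: -4+-4=-8, -4+-3=-7, -4+0=-4, -4+2=-2, -4+3=-1, -4+8=4
a = -3: -3+-3=-6, -3+0=-3, -3+2=-1, -3+3=0, -3+8=5
a = 0: 0+0=0, 0+2=2, 0+3=3, 0+8=8
a = 2: 2+2=4, 2+3=5, 2+8=10
a = 3: 3+3=6, 3+8=11
a = 8: 8+8=16
Distinct sums: {-8, -7, -6, -4, -3, -2, -1, 0, 2, 3, 4, 5, 6, 8, 10, 11, 16}
|A + A| = 17

|A + A| = 17


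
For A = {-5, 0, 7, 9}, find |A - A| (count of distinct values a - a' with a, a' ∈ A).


A - A = {a - a' : a, a' ∈ A}; |A| = 4.
Bounds: 2|A|-1 ≤ |A - A| ≤ |A|² - |A| + 1, i.e. 7 ≤ |A - A| ≤ 13.
Note: 0 ∈ A - A always (from a - a). The set is symmetric: if d ∈ A - A then -d ∈ A - A.
Enumerate nonzero differences d = a - a' with a > a' (then include -d):
Positive differences: {2, 5, 7, 9, 12, 14}
Full difference set: {0} ∪ (positive diffs) ∪ (negative diffs).
|A - A| = 1 + 2·6 = 13 (matches direct enumeration: 13).

|A - A| = 13


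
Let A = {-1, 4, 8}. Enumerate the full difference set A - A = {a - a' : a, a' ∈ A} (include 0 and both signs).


A - A = {a - a' : a, a' ∈ A}.
Compute a - a' for each ordered pair (a, a'):
a = -1: -1--1=0, -1-4=-5, -1-8=-9
a = 4: 4--1=5, 4-4=0, 4-8=-4
a = 8: 8--1=9, 8-4=4, 8-8=0
Collecting distinct values (and noting 0 appears from a-a):
A - A = {-9, -5, -4, 0, 4, 5, 9}
|A - A| = 7

A - A = {-9, -5, -4, 0, 4, 5, 9}


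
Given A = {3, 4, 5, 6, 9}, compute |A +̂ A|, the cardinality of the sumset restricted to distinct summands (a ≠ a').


Restricted sumset: A +̂ A = {a + a' : a ∈ A, a' ∈ A, a ≠ a'}.
Equivalently, take A + A and drop any sum 2a that is achievable ONLY as a + a for a ∈ A (i.e. sums representable only with equal summands).
Enumerate pairs (a, a') with a < a' (symmetric, so each unordered pair gives one sum; this covers all a ≠ a'):
  3 + 4 = 7
  3 + 5 = 8
  3 + 6 = 9
  3 + 9 = 12
  4 + 5 = 9
  4 + 6 = 10
  4 + 9 = 13
  5 + 6 = 11
  5 + 9 = 14
  6 + 9 = 15
Collected distinct sums: {7, 8, 9, 10, 11, 12, 13, 14, 15}
|A +̂ A| = 9
(Reference bound: |A +̂ A| ≥ 2|A| - 3 for |A| ≥ 2, with |A| = 5 giving ≥ 7.)

|A +̂ A| = 9


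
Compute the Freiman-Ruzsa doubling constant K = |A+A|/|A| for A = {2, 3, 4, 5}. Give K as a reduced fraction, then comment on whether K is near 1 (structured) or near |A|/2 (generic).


|A| = 4.
Compute A + A by enumerating all 16 pairs.
A + A = {4, 5, 6, 7, 8, 9, 10}, so |A + A| = 7.
K = |A + A| / |A| = 7/4 (already in lowest terms) ≈ 1.7500.
Reference: AP of size 4 gives K = 7/4 ≈ 1.7500; a fully generic set of size 4 gives K ≈ 2.5000.

|A| = 4, |A + A| = 7, K = 7/4.


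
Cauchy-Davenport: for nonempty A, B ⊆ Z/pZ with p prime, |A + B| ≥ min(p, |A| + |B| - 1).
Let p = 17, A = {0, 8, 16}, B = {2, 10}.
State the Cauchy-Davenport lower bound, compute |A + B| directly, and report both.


Cauchy-Davenport: |A + B| ≥ min(p, |A| + |B| - 1) for A, B nonempty in Z/pZ.
|A| = 3, |B| = 2, p = 17.
CD lower bound = min(17, 3 + 2 - 1) = min(17, 4) = 4.
Compute A + B mod 17 directly:
a = 0: 0+2=2, 0+10=10
a = 8: 8+2=10, 8+10=1
a = 16: 16+2=1, 16+10=9
A + B = {1, 2, 9, 10}, so |A + B| = 4.
Verify: 4 ≥ 4? Yes ✓.

CD lower bound = 4, actual |A + B| = 4.


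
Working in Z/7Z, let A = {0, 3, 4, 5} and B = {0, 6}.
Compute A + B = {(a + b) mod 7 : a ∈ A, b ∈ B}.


Work in Z/7Z: reduce every sum a + b modulo 7.
Enumerate all 8 pairs:
a = 0: 0+0=0, 0+6=6
a = 3: 3+0=3, 3+6=2
a = 4: 4+0=4, 4+6=3
a = 5: 5+0=5, 5+6=4
Distinct residues collected: {0, 2, 3, 4, 5, 6}
|A + B| = 6 (out of 7 total residues).

A + B = {0, 2, 3, 4, 5, 6}


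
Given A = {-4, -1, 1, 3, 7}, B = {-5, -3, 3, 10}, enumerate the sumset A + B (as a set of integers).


A + B = {a + b : a ∈ A, b ∈ B}.
Enumerate all |A|·|B| = 5·4 = 20 pairs (a, b) and collect distinct sums.
a = -4: -4+-5=-9, -4+-3=-7, -4+3=-1, -4+10=6
a = -1: -1+-5=-6, -1+-3=-4, -1+3=2, -1+10=9
a = 1: 1+-5=-4, 1+-3=-2, 1+3=4, 1+10=11
a = 3: 3+-5=-2, 3+-3=0, 3+3=6, 3+10=13
a = 7: 7+-5=2, 7+-3=4, 7+3=10, 7+10=17
Collecting distinct sums: A + B = {-9, -7, -6, -4, -2, -1, 0, 2, 4, 6, 9, 10, 11, 13, 17}
|A + B| = 15

A + B = {-9, -7, -6, -4, -2, -1, 0, 2, 4, 6, 9, 10, 11, 13, 17}


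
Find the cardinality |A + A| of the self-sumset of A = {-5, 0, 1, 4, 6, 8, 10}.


A + A = {a + a' : a, a' ∈ A}; |A| = 7.
General bounds: 2|A| - 1 ≤ |A + A| ≤ |A|(|A|+1)/2, i.e. 13 ≤ |A + A| ≤ 28.
Lower bound 2|A|-1 is attained iff A is an arithmetic progression.
Enumerate sums a + a' for a ≤ a' (symmetric, so this suffices):
a = -5: -5+-5=-10, -5+0=-5, -5+1=-4, -5+4=-1, -5+6=1, -5+8=3, -5+10=5
a = 0: 0+0=0, 0+1=1, 0+4=4, 0+6=6, 0+8=8, 0+10=10
a = 1: 1+1=2, 1+4=5, 1+6=7, 1+8=9, 1+10=11
a = 4: 4+4=8, 4+6=10, 4+8=12, 4+10=14
a = 6: 6+6=12, 6+8=14, 6+10=16
a = 8: 8+8=16, 8+10=18
a = 10: 10+10=20
Distinct sums: {-10, -5, -4, -1, 0, 1, 2, 3, 4, 5, 6, 7, 8, 9, 10, 11, 12, 14, 16, 18, 20}
|A + A| = 21

|A + A| = 21


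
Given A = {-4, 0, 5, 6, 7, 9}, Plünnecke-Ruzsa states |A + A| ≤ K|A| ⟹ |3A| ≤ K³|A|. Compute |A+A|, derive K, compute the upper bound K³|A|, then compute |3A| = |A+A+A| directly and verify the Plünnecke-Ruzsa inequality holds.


|A| = 6.
Step 1: Compute A + A by enumerating all 36 pairs.
A + A = {-8, -4, 0, 1, 2, 3, 5, 6, 7, 9, 10, 11, 12, 13, 14, 15, 16, 18}, so |A + A| = 18.
Step 2: Doubling constant K = |A + A|/|A| = 18/6 = 18/6 ≈ 3.0000.
Step 3: Plünnecke-Ruzsa gives |3A| ≤ K³·|A| = (3.0000)³ · 6 ≈ 162.0000.
Step 4: Compute 3A = A + A + A directly by enumerating all triples (a,b,c) ∈ A³; |3A| = 32.
Step 5: Check 32 ≤ 162.0000? Yes ✓.

K = 18/6, Plünnecke-Ruzsa bound K³|A| ≈ 162.0000, |3A| = 32, inequality holds.


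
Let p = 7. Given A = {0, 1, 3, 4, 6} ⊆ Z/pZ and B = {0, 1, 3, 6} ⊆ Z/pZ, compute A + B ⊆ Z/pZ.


Work in Z/7Z: reduce every sum a + b modulo 7.
Enumerate all 20 pairs:
a = 0: 0+0=0, 0+1=1, 0+3=3, 0+6=6
a = 1: 1+0=1, 1+1=2, 1+3=4, 1+6=0
a = 3: 3+0=3, 3+1=4, 3+3=6, 3+6=2
a = 4: 4+0=4, 4+1=5, 4+3=0, 4+6=3
a = 6: 6+0=6, 6+1=0, 6+3=2, 6+6=5
Distinct residues collected: {0, 1, 2, 3, 4, 5, 6}
|A + B| = 7 (out of 7 total residues).

A + B = {0, 1, 2, 3, 4, 5, 6}


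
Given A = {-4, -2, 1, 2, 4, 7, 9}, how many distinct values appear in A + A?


A + A = {a + a' : a, a' ∈ A}; |A| = 7.
General bounds: 2|A| - 1 ≤ |A + A| ≤ |A|(|A|+1)/2, i.e. 13 ≤ |A + A| ≤ 28.
Lower bound 2|A|-1 is attained iff A is an arithmetic progression.
Enumerate sums a + a' for a ≤ a' (symmetric, so this suffices):
a = -4: -4+-4=-8, -4+-2=-6, -4+1=-3, -4+2=-2, -4+4=0, -4+7=3, -4+9=5
a = -2: -2+-2=-4, -2+1=-1, -2+2=0, -2+4=2, -2+7=5, -2+9=7
a = 1: 1+1=2, 1+2=3, 1+4=5, 1+7=8, 1+9=10
a = 2: 2+2=4, 2+4=6, 2+7=9, 2+9=11
a = 4: 4+4=8, 4+7=11, 4+9=13
a = 7: 7+7=14, 7+9=16
a = 9: 9+9=18
Distinct sums: {-8, -6, -4, -3, -2, -1, 0, 2, 3, 4, 5, 6, 7, 8, 9, 10, 11, 13, 14, 16, 18}
|A + A| = 21

|A + A| = 21


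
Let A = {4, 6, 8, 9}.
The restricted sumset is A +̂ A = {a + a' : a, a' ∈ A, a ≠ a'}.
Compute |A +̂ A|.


Restricted sumset: A +̂ A = {a + a' : a ∈ A, a' ∈ A, a ≠ a'}.
Equivalently, take A + A and drop any sum 2a that is achievable ONLY as a + a for a ∈ A (i.e. sums representable only with equal summands).
Enumerate pairs (a, a') with a < a' (symmetric, so each unordered pair gives one sum; this covers all a ≠ a'):
  4 + 6 = 10
  4 + 8 = 12
  4 + 9 = 13
  6 + 8 = 14
  6 + 9 = 15
  8 + 9 = 17
Collected distinct sums: {10, 12, 13, 14, 15, 17}
|A +̂ A| = 6
(Reference bound: |A +̂ A| ≥ 2|A| - 3 for |A| ≥ 2, with |A| = 4 giving ≥ 5.)

|A +̂ A| = 6


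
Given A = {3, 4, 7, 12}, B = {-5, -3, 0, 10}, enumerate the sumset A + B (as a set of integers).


A + B = {a + b : a ∈ A, b ∈ B}.
Enumerate all |A|·|B| = 4·4 = 16 pairs (a, b) and collect distinct sums.
a = 3: 3+-5=-2, 3+-3=0, 3+0=3, 3+10=13
a = 4: 4+-5=-1, 4+-3=1, 4+0=4, 4+10=14
a = 7: 7+-5=2, 7+-3=4, 7+0=7, 7+10=17
a = 12: 12+-5=7, 12+-3=9, 12+0=12, 12+10=22
Collecting distinct sums: A + B = {-2, -1, 0, 1, 2, 3, 4, 7, 9, 12, 13, 14, 17, 22}
|A + B| = 14

A + B = {-2, -1, 0, 1, 2, 3, 4, 7, 9, 12, 13, 14, 17, 22}


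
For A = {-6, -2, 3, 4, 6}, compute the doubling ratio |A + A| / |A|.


|A| = 5.
Compute A + A by enumerating all 25 pairs.
A + A = {-12, -8, -4, -3, -2, 0, 1, 2, 4, 6, 7, 8, 9, 10, 12}, so |A + A| = 15.
K = |A + A| / |A| = 15/5 = 3/1 ≈ 3.0000.
Reference: AP of size 5 gives K = 9/5 ≈ 1.8000; a fully generic set of size 5 gives K ≈ 3.0000.

|A| = 5, |A + A| = 15, K = 15/5 = 3/1.


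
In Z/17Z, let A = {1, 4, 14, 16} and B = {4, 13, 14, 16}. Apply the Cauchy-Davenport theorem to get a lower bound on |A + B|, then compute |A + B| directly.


Cauchy-Davenport: |A + B| ≥ min(p, |A| + |B| - 1) for A, B nonempty in Z/pZ.
|A| = 4, |B| = 4, p = 17.
CD lower bound = min(17, 4 + 4 - 1) = min(17, 7) = 7.
Compute A + B mod 17 directly:
a = 1: 1+4=5, 1+13=14, 1+14=15, 1+16=0
a = 4: 4+4=8, 4+13=0, 4+14=1, 4+16=3
a = 14: 14+4=1, 14+13=10, 14+14=11, 14+16=13
a = 16: 16+4=3, 16+13=12, 16+14=13, 16+16=15
A + B = {0, 1, 3, 5, 8, 10, 11, 12, 13, 14, 15}, so |A + B| = 11.
Verify: 11 ≥ 7? Yes ✓.

CD lower bound = 7, actual |A + B| = 11.


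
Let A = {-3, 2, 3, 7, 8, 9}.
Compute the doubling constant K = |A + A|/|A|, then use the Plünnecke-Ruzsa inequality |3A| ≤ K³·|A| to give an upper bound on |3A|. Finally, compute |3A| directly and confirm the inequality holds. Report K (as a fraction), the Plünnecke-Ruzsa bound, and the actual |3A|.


|A| = 6.
Step 1: Compute A + A by enumerating all 36 pairs.
A + A = {-6, -1, 0, 4, 5, 6, 9, 10, 11, 12, 14, 15, 16, 17, 18}, so |A + A| = 15.
Step 2: Doubling constant K = |A + A|/|A| = 15/6 = 15/6 ≈ 2.5000.
Step 3: Plünnecke-Ruzsa gives |3A| ≤ K³·|A| = (2.5000)³ · 6 ≈ 93.7500.
Step 4: Compute 3A = A + A + A directly by enumerating all triples (a,b,c) ∈ A³; |3A| = 27.
Step 5: Check 27 ≤ 93.7500? Yes ✓.

K = 15/6, Plünnecke-Ruzsa bound K³|A| ≈ 93.7500, |3A| = 27, inequality holds.


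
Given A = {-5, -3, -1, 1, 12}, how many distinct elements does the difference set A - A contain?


A - A = {a - a' : a, a' ∈ A}; |A| = 5.
Bounds: 2|A|-1 ≤ |A - A| ≤ |A|² - |A| + 1, i.e. 9 ≤ |A - A| ≤ 21.
Note: 0 ∈ A - A always (from a - a). The set is symmetric: if d ∈ A - A then -d ∈ A - A.
Enumerate nonzero differences d = a - a' with a > a' (then include -d):
Positive differences: {2, 4, 6, 11, 13, 15, 17}
Full difference set: {0} ∪ (positive diffs) ∪ (negative diffs).
|A - A| = 1 + 2·7 = 15 (matches direct enumeration: 15).

|A - A| = 15


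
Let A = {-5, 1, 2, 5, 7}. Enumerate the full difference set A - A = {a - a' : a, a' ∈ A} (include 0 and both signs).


A - A = {a - a' : a, a' ∈ A}.
Compute a - a' for each ordered pair (a, a'):
a = -5: -5--5=0, -5-1=-6, -5-2=-7, -5-5=-10, -5-7=-12
a = 1: 1--5=6, 1-1=0, 1-2=-1, 1-5=-4, 1-7=-6
a = 2: 2--5=7, 2-1=1, 2-2=0, 2-5=-3, 2-7=-5
a = 5: 5--5=10, 5-1=4, 5-2=3, 5-5=0, 5-7=-2
a = 7: 7--5=12, 7-1=6, 7-2=5, 7-5=2, 7-7=0
Collecting distinct values (and noting 0 appears from a-a):
A - A = {-12, -10, -7, -6, -5, -4, -3, -2, -1, 0, 1, 2, 3, 4, 5, 6, 7, 10, 12}
|A - A| = 19

A - A = {-12, -10, -7, -6, -5, -4, -3, -2, -1, 0, 1, 2, 3, 4, 5, 6, 7, 10, 12}


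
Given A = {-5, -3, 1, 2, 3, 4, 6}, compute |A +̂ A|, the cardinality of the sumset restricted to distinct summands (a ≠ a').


Restricted sumset: A +̂ A = {a + a' : a ∈ A, a' ∈ A, a ≠ a'}.
Equivalently, take A + A and drop any sum 2a that is achievable ONLY as a + a for a ∈ A (i.e. sums representable only with equal summands).
Enumerate pairs (a, a') with a < a' (symmetric, so each unordered pair gives one sum; this covers all a ≠ a'):
  -5 + -3 = -8
  -5 + 1 = -4
  -5 + 2 = -3
  -5 + 3 = -2
  -5 + 4 = -1
  -5 + 6 = 1
  -3 + 1 = -2
  -3 + 2 = -1
  -3 + 3 = 0
  -3 + 4 = 1
  -3 + 6 = 3
  1 + 2 = 3
  1 + 3 = 4
  1 + 4 = 5
  1 + 6 = 7
  2 + 3 = 5
  2 + 4 = 6
  2 + 6 = 8
  3 + 4 = 7
  3 + 6 = 9
  4 + 6 = 10
Collected distinct sums: {-8, -4, -3, -2, -1, 0, 1, 3, 4, 5, 6, 7, 8, 9, 10}
|A +̂ A| = 15
(Reference bound: |A +̂ A| ≥ 2|A| - 3 for |A| ≥ 2, with |A| = 7 giving ≥ 11.)

|A +̂ A| = 15


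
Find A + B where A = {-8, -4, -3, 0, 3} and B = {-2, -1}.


A + B = {a + b : a ∈ A, b ∈ B}.
Enumerate all |A|·|B| = 5·2 = 10 pairs (a, b) and collect distinct sums.
a = -8: -8+-2=-10, -8+-1=-9
a = -4: -4+-2=-6, -4+-1=-5
a = -3: -3+-2=-5, -3+-1=-4
a = 0: 0+-2=-2, 0+-1=-1
a = 3: 3+-2=1, 3+-1=2
Collecting distinct sums: A + B = {-10, -9, -6, -5, -4, -2, -1, 1, 2}
|A + B| = 9

A + B = {-10, -9, -6, -5, -4, -2, -1, 1, 2}


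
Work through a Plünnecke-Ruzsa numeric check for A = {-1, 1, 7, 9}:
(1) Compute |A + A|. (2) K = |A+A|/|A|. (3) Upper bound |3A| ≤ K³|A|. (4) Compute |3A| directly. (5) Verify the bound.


|A| = 4.
Step 1: Compute A + A by enumerating all 16 pairs.
A + A = {-2, 0, 2, 6, 8, 10, 14, 16, 18}, so |A + A| = 9.
Step 2: Doubling constant K = |A + A|/|A| = 9/4 = 9/4 ≈ 2.2500.
Step 3: Plünnecke-Ruzsa gives |3A| ≤ K³·|A| = (2.2500)³ · 4 ≈ 45.5625.
Step 4: Compute 3A = A + A + A directly by enumerating all triples (a,b,c) ∈ A³; |3A| = 16.
Step 5: Check 16 ≤ 45.5625? Yes ✓.

K = 9/4, Plünnecke-Ruzsa bound K³|A| ≈ 45.5625, |3A| = 16, inequality holds.


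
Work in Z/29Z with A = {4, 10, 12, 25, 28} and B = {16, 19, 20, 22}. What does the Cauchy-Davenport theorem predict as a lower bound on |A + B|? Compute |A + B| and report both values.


Cauchy-Davenport: |A + B| ≥ min(p, |A| + |B| - 1) for A, B nonempty in Z/pZ.
|A| = 5, |B| = 4, p = 29.
CD lower bound = min(29, 5 + 4 - 1) = min(29, 8) = 8.
Compute A + B mod 29 directly:
a = 4: 4+16=20, 4+19=23, 4+20=24, 4+22=26
a = 10: 10+16=26, 10+19=0, 10+20=1, 10+22=3
a = 12: 12+16=28, 12+19=2, 12+20=3, 12+22=5
a = 25: 25+16=12, 25+19=15, 25+20=16, 25+22=18
a = 28: 28+16=15, 28+19=18, 28+20=19, 28+22=21
A + B = {0, 1, 2, 3, 5, 12, 15, 16, 18, 19, 20, 21, 23, 24, 26, 28}, so |A + B| = 16.
Verify: 16 ≥ 8? Yes ✓.

CD lower bound = 8, actual |A + B| = 16.


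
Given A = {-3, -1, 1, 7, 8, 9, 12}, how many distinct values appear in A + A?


A + A = {a + a' : a, a' ∈ A}; |A| = 7.
General bounds: 2|A| - 1 ≤ |A + A| ≤ |A|(|A|+1)/2, i.e. 13 ≤ |A + A| ≤ 28.
Lower bound 2|A|-1 is attained iff A is an arithmetic progression.
Enumerate sums a + a' for a ≤ a' (symmetric, so this suffices):
a = -3: -3+-3=-6, -3+-1=-4, -3+1=-2, -3+7=4, -3+8=5, -3+9=6, -3+12=9
a = -1: -1+-1=-2, -1+1=0, -1+7=6, -1+8=7, -1+9=8, -1+12=11
a = 1: 1+1=2, 1+7=8, 1+8=9, 1+9=10, 1+12=13
a = 7: 7+7=14, 7+8=15, 7+9=16, 7+12=19
a = 8: 8+8=16, 8+9=17, 8+12=20
a = 9: 9+9=18, 9+12=21
a = 12: 12+12=24
Distinct sums: {-6, -4, -2, 0, 2, 4, 5, 6, 7, 8, 9, 10, 11, 13, 14, 15, 16, 17, 18, 19, 20, 21, 24}
|A + A| = 23

|A + A| = 23


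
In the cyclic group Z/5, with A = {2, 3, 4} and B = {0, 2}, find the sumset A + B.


Work in Z/5Z: reduce every sum a + b modulo 5.
Enumerate all 6 pairs:
a = 2: 2+0=2, 2+2=4
a = 3: 3+0=3, 3+2=0
a = 4: 4+0=4, 4+2=1
Distinct residues collected: {0, 1, 2, 3, 4}
|A + B| = 5 (out of 5 total residues).

A + B = {0, 1, 2, 3, 4}


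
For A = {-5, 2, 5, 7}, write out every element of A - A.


A - A = {a - a' : a, a' ∈ A}.
Compute a - a' for each ordered pair (a, a'):
a = -5: -5--5=0, -5-2=-7, -5-5=-10, -5-7=-12
a = 2: 2--5=7, 2-2=0, 2-5=-3, 2-7=-5
a = 5: 5--5=10, 5-2=3, 5-5=0, 5-7=-2
a = 7: 7--5=12, 7-2=5, 7-5=2, 7-7=0
Collecting distinct values (and noting 0 appears from a-a):
A - A = {-12, -10, -7, -5, -3, -2, 0, 2, 3, 5, 7, 10, 12}
|A - A| = 13

A - A = {-12, -10, -7, -5, -3, -2, 0, 2, 3, 5, 7, 10, 12}


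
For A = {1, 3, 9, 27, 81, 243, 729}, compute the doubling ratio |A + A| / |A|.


|A| = 7.
Compute A + A by enumerating all 49 pairs.
A + A = {2, 4, 6, 10, 12, 18, 28, 30, 36, 54, 82, 84, 90, 108, 162, 244, 246, 252, 270, 324, 486, 730, 732, 738, 756, 810, 972, 1458}, so |A + A| = 28.
K = |A + A| / |A| = 28/7 = 4/1 ≈ 4.0000.
Reference: AP of size 7 gives K = 13/7 ≈ 1.8571; a fully generic set of size 7 gives K ≈ 4.0000.

|A| = 7, |A + A| = 28, K = 28/7 = 4/1.


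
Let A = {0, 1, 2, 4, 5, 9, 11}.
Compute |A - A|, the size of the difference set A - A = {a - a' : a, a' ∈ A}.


A - A = {a - a' : a, a' ∈ A}; |A| = 7.
Bounds: 2|A|-1 ≤ |A - A| ≤ |A|² - |A| + 1, i.e. 13 ≤ |A - A| ≤ 43.
Note: 0 ∈ A - A always (from a - a). The set is symmetric: if d ∈ A - A then -d ∈ A - A.
Enumerate nonzero differences d = a - a' with a > a' (then include -d):
Positive differences: {1, 2, 3, 4, 5, 6, 7, 8, 9, 10, 11}
Full difference set: {0} ∪ (positive diffs) ∪ (negative diffs).
|A - A| = 1 + 2·11 = 23 (matches direct enumeration: 23).

|A - A| = 23


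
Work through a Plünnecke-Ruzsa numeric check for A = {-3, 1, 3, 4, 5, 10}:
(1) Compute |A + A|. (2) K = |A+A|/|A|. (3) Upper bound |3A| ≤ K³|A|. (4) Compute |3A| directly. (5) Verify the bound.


|A| = 6.
Step 1: Compute A + A by enumerating all 36 pairs.
A + A = {-6, -2, 0, 1, 2, 4, 5, 6, 7, 8, 9, 10, 11, 13, 14, 15, 20}, so |A + A| = 17.
Step 2: Doubling constant K = |A + A|/|A| = 17/6 = 17/6 ≈ 2.8333.
Step 3: Plünnecke-Ruzsa gives |3A| ≤ K³·|A| = (2.8333)³ · 6 ≈ 136.4722.
Step 4: Compute 3A = A + A + A directly by enumerating all triples (a,b,c) ∈ A³; |3A| = 30.
Step 5: Check 30 ≤ 136.4722? Yes ✓.

K = 17/6, Plünnecke-Ruzsa bound K³|A| ≈ 136.4722, |3A| = 30, inequality holds.


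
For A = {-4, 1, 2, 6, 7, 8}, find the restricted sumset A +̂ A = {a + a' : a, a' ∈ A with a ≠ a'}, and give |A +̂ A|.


Restricted sumset: A +̂ A = {a + a' : a ∈ A, a' ∈ A, a ≠ a'}.
Equivalently, take A + A and drop any sum 2a that is achievable ONLY as a + a for a ∈ A (i.e. sums representable only with equal summands).
Enumerate pairs (a, a') with a < a' (symmetric, so each unordered pair gives one sum; this covers all a ≠ a'):
  -4 + 1 = -3
  -4 + 2 = -2
  -4 + 6 = 2
  -4 + 7 = 3
  -4 + 8 = 4
  1 + 2 = 3
  1 + 6 = 7
  1 + 7 = 8
  1 + 8 = 9
  2 + 6 = 8
  2 + 7 = 9
  2 + 8 = 10
  6 + 7 = 13
  6 + 8 = 14
  7 + 8 = 15
Collected distinct sums: {-3, -2, 2, 3, 4, 7, 8, 9, 10, 13, 14, 15}
|A +̂ A| = 12
(Reference bound: |A +̂ A| ≥ 2|A| - 3 for |A| ≥ 2, with |A| = 6 giving ≥ 9.)

|A +̂ A| = 12


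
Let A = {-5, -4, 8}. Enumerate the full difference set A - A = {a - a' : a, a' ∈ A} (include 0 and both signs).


A - A = {a - a' : a, a' ∈ A}.
Compute a - a' for each ordered pair (a, a'):
a = -5: -5--5=0, -5--4=-1, -5-8=-13
a = -4: -4--5=1, -4--4=0, -4-8=-12
a = 8: 8--5=13, 8--4=12, 8-8=0
Collecting distinct values (and noting 0 appears from a-a):
A - A = {-13, -12, -1, 0, 1, 12, 13}
|A - A| = 7

A - A = {-13, -12, -1, 0, 1, 12, 13}


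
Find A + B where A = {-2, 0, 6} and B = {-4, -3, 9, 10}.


A + B = {a + b : a ∈ A, b ∈ B}.
Enumerate all |A|·|B| = 3·4 = 12 pairs (a, b) and collect distinct sums.
a = -2: -2+-4=-6, -2+-3=-5, -2+9=7, -2+10=8
a = 0: 0+-4=-4, 0+-3=-3, 0+9=9, 0+10=10
a = 6: 6+-4=2, 6+-3=3, 6+9=15, 6+10=16
Collecting distinct sums: A + B = {-6, -5, -4, -3, 2, 3, 7, 8, 9, 10, 15, 16}
|A + B| = 12

A + B = {-6, -5, -4, -3, 2, 3, 7, 8, 9, 10, 15, 16}


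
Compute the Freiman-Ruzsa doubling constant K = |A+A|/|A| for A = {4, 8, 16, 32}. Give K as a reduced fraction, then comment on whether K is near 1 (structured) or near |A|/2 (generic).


|A| = 4.
Compute A + A by enumerating all 16 pairs.
A + A = {8, 12, 16, 20, 24, 32, 36, 40, 48, 64}, so |A + A| = 10.
K = |A + A| / |A| = 10/4 = 5/2 ≈ 2.5000.
Reference: AP of size 4 gives K = 7/4 ≈ 1.7500; a fully generic set of size 4 gives K ≈ 2.5000.

|A| = 4, |A + A| = 10, K = 10/4 = 5/2.


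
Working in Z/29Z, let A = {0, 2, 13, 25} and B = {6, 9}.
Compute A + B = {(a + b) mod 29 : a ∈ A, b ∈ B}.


Work in Z/29Z: reduce every sum a + b modulo 29.
Enumerate all 8 pairs:
a = 0: 0+6=6, 0+9=9
a = 2: 2+6=8, 2+9=11
a = 13: 13+6=19, 13+9=22
a = 25: 25+6=2, 25+9=5
Distinct residues collected: {2, 5, 6, 8, 9, 11, 19, 22}
|A + B| = 8 (out of 29 total residues).

A + B = {2, 5, 6, 8, 9, 11, 19, 22}


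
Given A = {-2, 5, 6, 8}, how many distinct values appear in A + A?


A + A = {a + a' : a, a' ∈ A}; |A| = 4.
General bounds: 2|A| - 1 ≤ |A + A| ≤ |A|(|A|+1)/2, i.e. 7 ≤ |A + A| ≤ 10.
Lower bound 2|A|-1 is attained iff A is an arithmetic progression.
Enumerate sums a + a' for a ≤ a' (symmetric, so this suffices):
a = -2: -2+-2=-4, -2+5=3, -2+6=4, -2+8=6
a = 5: 5+5=10, 5+6=11, 5+8=13
a = 6: 6+6=12, 6+8=14
a = 8: 8+8=16
Distinct sums: {-4, 3, 4, 6, 10, 11, 12, 13, 14, 16}
|A + A| = 10

|A + A| = 10


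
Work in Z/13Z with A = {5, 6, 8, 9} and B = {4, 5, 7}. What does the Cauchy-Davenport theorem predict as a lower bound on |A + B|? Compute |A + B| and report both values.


Cauchy-Davenport: |A + B| ≥ min(p, |A| + |B| - 1) for A, B nonempty in Z/pZ.
|A| = 4, |B| = 3, p = 13.
CD lower bound = min(13, 4 + 3 - 1) = min(13, 6) = 6.
Compute A + B mod 13 directly:
a = 5: 5+4=9, 5+5=10, 5+7=12
a = 6: 6+4=10, 6+5=11, 6+7=0
a = 8: 8+4=12, 8+5=0, 8+7=2
a = 9: 9+4=0, 9+5=1, 9+7=3
A + B = {0, 1, 2, 3, 9, 10, 11, 12}, so |A + B| = 8.
Verify: 8 ≥ 6? Yes ✓.

CD lower bound = 6, actual |A + B| = 8.


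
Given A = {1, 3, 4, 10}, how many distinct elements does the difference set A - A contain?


A - A = {a - a' : a, a' ∈ A}; |A| = 4.
Bounds: 2|A|-1 ≤ |A - A| ≤ |A|² - |A| + 1, i.e. 7 ≤ |A - A| ≤ 13.
Note: 0 ∈ A - A always (from a - a). The set is symmetric: if d ∈ A - A then -d ∈ A - A.
Enumerate nonzero differences d = a - a' with a > a' (then include -d):
Positive differences: {1, 2, 3, 6, 7, 9}
Full difference set: {0} ∪ (positive diffs) ∪ (negative diffs).
|A - A| = 1 + 2·6 = 13 (matches direct enumeration: 13).

|A - A| = 13


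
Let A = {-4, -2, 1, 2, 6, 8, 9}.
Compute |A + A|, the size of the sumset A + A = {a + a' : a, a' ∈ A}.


A + A = {a + a' : a, a' ∈ A}; |A| = 7.
General bounds: 2|A| - 1 ≤ |A + A| ≤ |A|(|A|+1)/2, i.e. 13 ≤ |A + A| ≤ 28.
Lower bound 2|A|-1 is attained iff A is an arithmetic progression.
Enumerate sums a + a' for a ≤ a' (symmetric, so this suffices):
a = -4: -4+-4=-8, -4+-2=-6, -4+1=-3, -4+2=-2, -4+6=2, -4+8=4, -4+9=5
a = -2: -2+-2=-4, -2+1=-1, -2+2=0, -2+6=4, -2+8=6, -2+9=7
a = 1: 1+1=2, 1+2=3, 1+6=7, 1+8=9, 1+9=10
a = 2: 2+2=4, 2+6=8, 2+8=10, 2+9=11
a = 6: 6+6=12, 6+8=14, 6+9=15
a = 8: 8+8=16, 8+9=17
a = 9: 9+9=18
Distinct sums: {-8, -6, -4, -3, -2, -1, 0, 2, 3, 4, 5, 6, 7, 8, 9, 10, 11, 12, 14, 15, 16, 17, 18}
|A + A| = 23

|A + A| = 23


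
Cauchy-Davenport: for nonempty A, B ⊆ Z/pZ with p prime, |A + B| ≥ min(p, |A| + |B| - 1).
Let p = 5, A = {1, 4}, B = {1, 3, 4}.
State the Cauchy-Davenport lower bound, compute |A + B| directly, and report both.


Cauchy-Davenport: |A + B| ≥ min(p, |A| + |B| - 1) for A, B nonempty in Z/pZ.
|A| = 2, |B| = 3, p = 5.
CD lower bound = min(5, 2 + 3 - 1) = min(5, 4) = 4.
Compute A + B mod 5 directly:
a = 1: 1+1=2, 1+3=4, 1+4=0
a = 4: 4+1=0, 4+3=2, 4+4=3
A + B = {0, 2, 3, 4}, so |A + B| = 4.
Verify: 4 ≥ 4? Yes ✓.

CD lower bound = 4, actual |A + B| = 4.


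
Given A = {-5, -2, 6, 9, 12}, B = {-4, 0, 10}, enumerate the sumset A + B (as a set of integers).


A + B = {a + b : a ∈ A, b ∈ B}.
Enumerate all |A|·|B| = 5·3 = 15 pairs (a, b) and collect distinct sums.
a = -5: -5+-4=-9, -5+0=-5, -5+10=5
a = -2: -2+-4=-6, -2+0=-2, -2+10=8
a = 6: 6+-4=2, 6+0=6, 6+10=16
a = 9: 9+-4=5, 9+0=9, 9+10=19
a = 12: 12+-4=8, 12+0=12, 12+10=22
Collecting distinct sums: A + B = {-9, -6, -5, -2, 2, 5, 6, 8, 9, 12, 16, 19, 22}
|A + B| = 13

A + B = {-9, -6, -5, -2, 2, 5, 6, 8, 9, 12, 16, 19, 22}


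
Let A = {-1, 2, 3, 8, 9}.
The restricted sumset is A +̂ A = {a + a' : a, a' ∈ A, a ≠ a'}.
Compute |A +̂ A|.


Restricted sumset: A +̂ A = {a + a' : a ∈ A, a' ∈ A, a ≠ a'}.
Equivalently, take A + A and drop any sum 2a that is achievable ONLY as a + a for a ∈ A (i.e. sums representable only with equal summands).
Enumerate pairs (a, a') with a < a' (symmetric, so each unordered pair gives one sum; this covers all a ≠ a'):
  -1 + 2 = 1
  -1 + 3 = 2
  -1 + 8 = 7
  -1 + 9 = 8
  2 + 3 = 5
  2 + 8 = 10
  2 + 9 = 11
  3 + 8 = 11
  3 + 9 = 12
  8 + 9 = 17
Collected distinct sums: {1, 2, 5, 7, 8, 10, 11, 12, 17}
|A +̂ A| = 9
(Reference bound: |A +̂ A| ≥ 2|A| - 3 for |A| ≥ 2, with |A| = 5 giving ≥ 7.)

|A +̂ A| = 9


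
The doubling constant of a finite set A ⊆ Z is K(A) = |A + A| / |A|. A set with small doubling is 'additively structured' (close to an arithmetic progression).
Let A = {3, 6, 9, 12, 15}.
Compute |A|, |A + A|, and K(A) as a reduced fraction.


|A| = 5.
Compute A + A by enumerating all 25 pairs.
A + A = {6, 9, 12, 15, 18, 21, 24, 27, 30}, so |A + A| = 9.
K = |A + A| / |A| = 9/5 (already in lowest terms) ≈ 1.8000.
Reference: AP of size 5 gives K = 9/5 ≈ 1.8000; a fully generic set of size 5 gives K ≈ 3.0000.

|A| = 5, |A + A| = 9, K = 9/5.


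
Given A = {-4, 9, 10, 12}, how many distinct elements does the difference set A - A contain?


A - A = {a - a' : a, a' ∈ A}; |A| = 4.
Bounds: 2|A|-1 ≤ |A - A| ≤ |A|² - |A| + 1, i.e. 7 ≤ |A - A| ≤ 13.
Note: 0 ∈ A - A always (from a - a). The set is symmetric: if d ∈ A - A then -d ∈ A - A.
Enumerate nonzero differences d = a - a' with a > a' (then include -d):
Positive differences: {1, 2, 3, 13, 14, 16}
Full difference set: {0} ∪ (positive diffs) ∪ (negative diffs).
|A - A| = 1 + 2·6 = 13 (matches direct enumeration: 13).

|A - A| = 13


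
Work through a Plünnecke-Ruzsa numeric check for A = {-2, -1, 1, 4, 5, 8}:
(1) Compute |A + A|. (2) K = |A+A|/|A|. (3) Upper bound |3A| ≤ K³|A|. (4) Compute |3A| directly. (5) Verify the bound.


|A| = 6.
Step 1: Compute A + A by enumerating all 36 pairs.
A + A = {-4, -3, -2, -1, 0, 2, 3, 4, 5, 6, 7, 8, 9, 10, 12, 13, 16}, so |A + A| = 17.
Step 2: Doubling constant K = |A + A|/|A| = 17/6 = 17/6 ≈ 2.8333.
Step 3: Plünnecke-Ruzsa gives |3A| ≤ K³·|A| = (2.8333)³ · 6 ≈ 136.4722.
Step 4: Compute 3A = A + A + A directly by enumerating all triples (a,b,c) ∈ A³; |3A| = 28.
Step 5: Check 28 ≤ 136.4722? Yes ✓.

K = 17/6, Plünnecke-Ruzsa bound K³|A| ≈ 136.4722, |3A| = 28, inequality holds.


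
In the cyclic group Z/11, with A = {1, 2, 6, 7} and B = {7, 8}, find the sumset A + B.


Work in Z/11Z: reduce every sum a + b modulo 11.
Enumerate all 8 pairs:
a = 1: 1+7=8, 1+8=9
a = 2: 2+7=9, 2+8=10
a = 6: 6+7=2, 6+8=3
a = 7: 7+7=3, 7+8=4
Distinct residues collected: {2, 3, 4, 8, 9, 10}
|A + B| = 6 (out of 11 total residues).

A + B = {2, 3, 4, 8, 9, 10}


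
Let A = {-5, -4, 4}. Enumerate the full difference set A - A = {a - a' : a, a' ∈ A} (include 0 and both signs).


A - A = {a - a' : a, a' ∈ A}.
Compute a - a' for each ordered pair (a, a'):
a = -5: -5--5=0, -5--4=-1, -5-4=-9
a = -4: -4--5=1, -4--4=0, -4-4=-8
a = 4: 4--5=9, 4--4=8, 4-4=0
Collecting distinct values (and noting 0 appears from a-a):
A - A = {-9, -8, -1, 0, 1, 8, 9}
|A - A| = 7

A - A = {-9, -8, -1, 0, 1, 8, 9}


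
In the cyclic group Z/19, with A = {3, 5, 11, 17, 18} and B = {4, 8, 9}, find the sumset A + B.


Work in Z/19Z: reduce every sum a + b modulo 19.
Enumerate all 15 pairs:
a = 3: 3+4=7, 3+8=11, 3+9=12
a = 5: 5+4=9, 5+8=13, 5+9=14
a = 11: 11+4=15, 11+8=0, 11+9=1
a = 17: 17+4=2, 17+8=6, 17+9=7
a = 18: 18+4=3, 18+8=7, 18+9=8
Distinct residues collected: {0, 1, 2, 3, 6, 7, 8, 9, 11, 12, 13, 14, 15}
|A + B| = 13 (out of 19 total residues).

A + B = {0, 1, 2, 3, 6, 7, 8, 9, 11, 12, 13, 14, 15}


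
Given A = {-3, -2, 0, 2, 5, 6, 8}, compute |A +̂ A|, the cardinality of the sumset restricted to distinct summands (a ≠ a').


Restricted sumset: A +̂ A = {a + a' : a ∈ A, a' ∈ A, a ≠ a'}.
Equivalently, take A + A and drop any sum 2a that is achievable ONLY as a + a for a ∈ A (i.e. sums representable only with equal summands).
Enumerate pairs (a, a') with a < a' (symmetric, so each unordered pair gives one sum; this covers all a ≠ a'):
  -3 + -2 = -5
  -3 + 0 = -3
  -3 + 2 = -1
  -3 + 5 = 2
  -3 + 6 = 3
  -3 + 8 = 5
  -2 + 0 = -2
  -2 + 2 = 0
  -2 + 5 = 3
  -2 + 6 = 4
  -2 + 8 = 6
  0 + 2 = 2
  0 + 5 = 5
  0 + 6 = 6
  0 + 8 = 8
  2 + 5 = 7
  2 + 6 = 8
  2 + 8 = 10
  5 + 6 = 11
  5 + 8 = 13
  6 + 8 = 14
Collected distinct sums: {-5, -3, -2, -1, 0, 2, 3, 4, 5, 6, 7, 8, 10, 11, 13, 14}
|A +̂ A| = 16
(Reference bound: |A +̂ A| ≥ 2|A| - 3 for |A| ≥ 2, with |A| = 7 giving ≥ 11.)

|A +̂ A| = 16


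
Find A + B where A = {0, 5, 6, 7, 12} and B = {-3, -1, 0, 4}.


A + B = {a + b : a ∈ A, b ∈ B}.
Enumerate all |A|·|B| = 5·4 = 20 pairs (a, b) and collect distinct sums.
a = 0: 0+-3=-3, 0+-1=-1, 0+0=0, 0+4=4
a = 5: 5+-3=2, 5+-1=4, 5+0=5, 5+4=9
a = 6: 6+-3=3, 6+-1=5, 6+0=6, 6+4=10
a = 7: 7+-3=4, 7+-1=6, 7+0=7, 7+4=11
a = 12: 12+-3=9, 12+-1=11, 12+0=12, 12+4=16
Collecting distinct sums: A + B = {-3, -1, 0, 2, 3, 4, 5, 6, 7, 9, 10, 11, 12, 16}
|A + B| = 14

A + B = {-3, -1, 0, 2, 3, 4, 5, 6, 7, 9, 10, 11, 12, 16}


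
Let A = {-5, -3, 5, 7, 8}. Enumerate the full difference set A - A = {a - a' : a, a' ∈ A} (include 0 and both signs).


A - A = {a - a' : a, a' ∈ A}.
Compute a - a' for each ordered pair (a, a'):
a = -5: -5--5=0, -5--3=-2, -5-5=-10, -5-7=-12, -5-8=-13
a = -3: -3--5=2, -3--3=0, -3-5=-8, -3-7=-10, -3-8=-11
a = 5: 5--5=10, 5--3=8, 5-5=0, 5-7=-2, 5-8=-3
a = 7: 7--5=12, 7--3=10, 7-5=2, 7-7=0, 7-8=-1
a = 8: 8--5=13, 8--3=11, 8-5=3, 8-7=1, 8-8=0
Collecting distinct values (and noting 0 appears from a-a):
A - A = {-13, -12, -11, -10, -8, -3, -2, -1, 0, 1, 2, 3, 8, 10, 11, 12, 13}
|A - A| = 17

A - A = {-13, -12, -11, -10, -8, -3, -2, -1, 0, 1, 2, 3, 8, 10, 11, 12, 13}


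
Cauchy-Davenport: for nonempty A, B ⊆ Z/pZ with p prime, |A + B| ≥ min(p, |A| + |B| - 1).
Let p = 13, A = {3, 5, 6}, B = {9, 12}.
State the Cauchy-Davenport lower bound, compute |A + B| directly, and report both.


Cauchy-Davenport: |A + B| ≥ min(p, |A| + |B| - 1) for A, B nonempty in Z/pZ.
|A| = 3, |B| = 2, p = 13.
CD lower bound = min(13, 3 + 2 - 1) = min(13, 4) = 4.
Compute A + B mod 13 directly:
a = 3: 3+9=12, 3+12=2
a = 5: 5+9=1, 5+12=4
a = 6: 6+9=2, 6+12=5
A + B = {1, 2, 4, 5, 12}, so |A + B| = 5.
Verify: 5 ≥ 4? Yes ✓.

CD lower bound = 4, actual |A + B| = 5.


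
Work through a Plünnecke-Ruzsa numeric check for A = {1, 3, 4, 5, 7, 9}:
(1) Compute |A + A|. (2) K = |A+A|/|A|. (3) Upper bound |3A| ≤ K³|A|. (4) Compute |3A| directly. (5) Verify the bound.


|A| = 6.
Step 1: Compute A + A by enumerating all 36 pairs.
A + A = {2, 4, 5, 6, 7, 8, 9, 10, 11, 12, 13, 14, 16, 18}, so |A + A| = 14.
Step 2: Doubling constant K = |A + A|/|A| = 14/6 = 14/6 ≈ 2.3333.
Step 3: Plünnecke-Ruzsa gives |3A| ≤ K³·|A| = (2.3333)³ · 6 ≈ 76.2222.
Step 4: Compute 3A = A + A + A directly by enumerating all triples (a,b,c) ∈ A³; |3A| = 22.
Step 5: Check 22 ≤ 76.2222? Yes ✓.

K = 14/6, Plünnecke-Ruzsa bound K³|A| ≈ 76.2222, |3A| = 22, inequality holds.


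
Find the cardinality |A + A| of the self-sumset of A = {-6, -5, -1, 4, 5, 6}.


A + A = {a + a' : a, a' ∈ A}; |A| = 6.
General bounds: 2|A| - 1 ≤ |A + A| ≤ |A|(|A|+1)/2, i.e. 11 ≤ |A + A| ≤ 21.
Lower bound 2|A|-1 is attained iff A is an arithmetic progression.
Enumerate sums a + a' for a ≤ a' (symmetric, so this suffices):
a = -6: -6+-6=-12, -6+-5=-11, -6+-1=-7, -6+4=-2, -6+5=-1, -6+6=0
a = -5: -5+-5=-10, -5+-1=-6, -5+4=-1, -5+5=0, -5+6=1
a = -1: -1+-1=-2, -1+4=3, -1+5=4, -1+6=5
a = 4: 4+4=8, 4+5=9, 4+6=10
a = 5: 5+5=10, 5+6=11
a = 6: 6+6=12
Distinct sums: {-12, -11, -10, -7, -6, -2, -1, 0, 1, 3, 4, 5, 8, 9, 10, 11, 12}
|A + A| = 17

|A + A| = 17


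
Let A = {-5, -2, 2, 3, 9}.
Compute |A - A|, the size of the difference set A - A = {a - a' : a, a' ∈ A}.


A - A = {a - a' : a, a' ∈ A}; |A| = 5.
Bounds: 2|A|-1 ≤ |A - A| ≤ |A|² - |A| + 1, i.e. 9 ≤ |A - A| ≤ 21.
Note: 0 ∈ A - A always (from a - a). The set is symmetric: if d ∈ A - A then -d ∈ A - A.
Enumerate nonzero differences d = a - a' with a > a' (then include -d):
Positive differences: {1, 3, 4, 5, 6, 7, 8, 11, 14}
Full difference set: {0} ∪ (positive diffs) ∪ (negative diffs).
|A - A| = 1 + 2·9 = 19 (matches direct enumeration: 19).

|A - A| = 19


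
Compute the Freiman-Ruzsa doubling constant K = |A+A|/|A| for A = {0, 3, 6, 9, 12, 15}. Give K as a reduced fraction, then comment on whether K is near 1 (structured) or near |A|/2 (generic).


|A| = 6.
Compute A + A by enumerating all 36 pairs.
A + A = {0, 3, 6, 9, 12, 15, 18, 21, 24, 27, 30}, so |A + A| = 11.
K = |A + A| / |A| = 11/6 (already in lowest terms) ≈ 1.8333.
Reference: AP of size 6 gives K = 11/6 ≈ 1.8333; a fully generic set of size 6 gives K ≈ 3.5000.

|A| = 6, |A + A| = 11, K = 11/6.


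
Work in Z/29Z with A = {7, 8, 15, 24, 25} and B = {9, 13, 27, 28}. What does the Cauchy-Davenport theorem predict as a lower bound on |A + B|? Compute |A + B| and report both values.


Cauchy-Davenport: |A + B| ≥ min(p, |A| + |B| - 1) for A, B nonempty in Z/pZ.
|A| = 5, |B| = 4, p = 29.
CD lower bound = min(29, 5 + 4 - 1) = min(29, 8) = 8.
Compute A + B mod 29 directly:
a = 7: 7+9=16, 7+13=20, 7+27=5, 7+28=6
a = 8: 8+9=17, 8+13=21, 8+27=6, 8+28=7
a = 15: 15+9=24, 15+13=28, 15+27=13, 15+28=14
a = 24: 24+9=4, 24+13=8, 24+27=22, 24+28=23
a = 25: 25+9=5, 25+13=9, 25+27=23, 25+28=24
A + B = {4, 5, 6, 7, 8, 9, 13, 14, 16, 17, 20, 21, 22, 23, 24, 28}, so |A + B| = 16.
Verify: 16 ≥ 8? Yes ✓.

CD lower bound = 8, actual |A + B| = 16.


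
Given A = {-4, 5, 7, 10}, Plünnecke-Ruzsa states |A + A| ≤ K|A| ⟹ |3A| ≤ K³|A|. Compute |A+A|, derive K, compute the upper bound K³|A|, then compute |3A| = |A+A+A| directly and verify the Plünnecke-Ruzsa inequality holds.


|A| = 4.
Step 1: Compute A + A by enumerating all 16 pairs.
A + A = {-8, 1, 3, 6, 10, 12, 14, 15, 17, 20}, so |A + A| = 10.
Step 2: Doubling constant K = |A + A|/|A| = 10/4 = 10/4 ≈ 2.5000.
Step 3: Plünnecke-Ruzsa gives |3A| ≤ K³·|A| = (2.5000)³ · 4 ≈ 62.5000.
Step 4: Compute 3A = A + A + A directly by enumerating all triples (a,b,c) ∈ A³; |3A| = 20.
Step 5: Check 20 ≤ 62.5000? Yes ✓.

K = 10/4, Plünnecke-Ruzsa bound K³|A| ≈ 62.5000, |3A| = 20, inequality holds.


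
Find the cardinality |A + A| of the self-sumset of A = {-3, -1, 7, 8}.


A + A = {a + a' : a, a' ∈ A}; |A| = 4.
General bounds: 2|A| - 1 ≤ |A + A| ≤ |A|(|A|+1)/2, i.e. 7 ≤ |A + A| ≤ 10.
Lower bound 2|A|-1 is attained iff A is an arithmetic progression.
Enumerate sums a + a' for a ≤ a' (symmetric, so this suffices):
a = -3: -3+-3=-6, -3+-1=-4, -3+7=4, -3+8=5
a = -1: -1+-1=-2, -1+7=6, -1+8=7
a = 7: 7+7=14, 7+8=15
a = 8: 8+8=16
Distinct sums: {-6, -4, -2, 4, 5, 6, 7, 14, 15, 16}
|A + A| = 10

|A + A| = 10


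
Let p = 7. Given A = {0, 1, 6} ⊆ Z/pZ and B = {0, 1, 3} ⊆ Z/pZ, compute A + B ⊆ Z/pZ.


Work in Z/7Z: reduce every sum a + b modulo 7.
Enumerate all 9 pairs:
a = 0: 0+0=0, 0+1=1, 0+3=3
a = 1: 1+0=1, 1+1=2, 1+3=4
a = 6: 6+0=6, 6+1=0, 6+3=2
Distinct residues collected: {0, 1, 2, 3, 4, 6}
|A + B| = 6 (out of 7 total residues).

A + B = {0, 1, 2, 3, 4, 6}


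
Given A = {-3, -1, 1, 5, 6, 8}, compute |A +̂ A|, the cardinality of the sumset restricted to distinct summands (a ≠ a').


Restricted sumset: A +̂ A = {a + a' : a ∈ A, a' ∈ A, a ≠ a'}.
Equivalently, take A + A and drop any sum 2a that is achievable ONLY as a + a for a ∈ A (i.e. sums representable only with equal summands).
Enumerate pairs (a, a') with a < a' (symmetric, so each unordered pair gives one sum; this covers all a ≠ a'):
  -3 + -1 = -4
  -3 + 1 = -2
  -3 + 5 = 2
  -3 + 6 = 3
  -3 + 8 = 5
  -1 + 1 = 0
  -1 + 5 = 4
  -1 + 6 = 5
  -1 + 8 = 7
  1 + 5 = 6
  1 + 6 = 7
  1 + 8 = 9
  5 + 6 = 11
  5 + 8 = 13
  6 + 8 = 14
Collected distinct sums: {-4, -2, 0, 2, 3, 4, 5, 6, 7, 9, 11, 13, 14}
|A +̂ A| = 13
(Reference bound: |A +̂ A| ≥ 2|A| - 3 for |A| ≥ 2, with |A| = 6 giving ≥ 9.)

|A +̂ A| = 13


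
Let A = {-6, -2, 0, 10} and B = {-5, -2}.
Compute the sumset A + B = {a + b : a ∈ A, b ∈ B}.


A + B = {a + b : a ∈ A, b ∈ B}.
Enumerate all |A|·|B| = 4·2 = 8 pairs (a, b) and collect distinct sums.
a = -6: -6+-5=-11, -6+-2=-8
a = -2: -2+-5=-7, -2+-2=-4
a = 0: 0+-5=-5, 0+-2=-2
a = 10: 10+-5=5, 10+-2=8
Collecting distinct sums: A + B = {-11, -8, -7, -5, -4, -2, 5, 8}
|A + B| = 8

A + B = {-11, -8, -7, -5, -4, -2, 5, 8}


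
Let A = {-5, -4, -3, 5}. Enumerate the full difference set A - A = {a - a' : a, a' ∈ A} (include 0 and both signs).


A - A = {a - a' : a, a' ∈ A}.
Compute a - a' for each ordered pair (a, a'):
a = -5: -5--5=0, -5--4=-1, -5--3=-2, -5-5=-10
a = -4: -4--5=1, -4--4=0, -4--3=-1, -4-5=-9
a = -3: -3--5=2, -3--4=1, -3--3=0, -3-5=-8
a = 5: 5--5=10, 5--4=9, 5--3=8, 5-5=0
Collecting distinct values (and noting 0 appears from a-a):
A - A = {-10, -9, -8, -2, -1, 0, 1, 2, 8, 9, 10}
|A - A| = 11

A - A = {-10, -9, -8, -2, -1, 0, 1, 2, 8, 9, 10}


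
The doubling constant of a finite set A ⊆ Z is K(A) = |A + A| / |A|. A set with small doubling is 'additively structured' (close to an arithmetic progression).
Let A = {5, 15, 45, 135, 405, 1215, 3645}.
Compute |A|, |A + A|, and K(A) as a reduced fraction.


|A| = 7.
Compute A + A by enumerating all 49 pairs.
A + A = {10, 20, 30, 50, 60, 90, 140, 150, 180, 270, 410, 420, 450, 540, 810, 1220, 1230, 1260, 1350, 1620, 2430, 3650, 3660, 3690, 3780, 4050, 4860, 7290}, so |A + A| = 28.
K = |A + A| / |A| = 28/7 = 4/1 ≈ 4.0000.
Reference: AP of size 7 gives K = 13/7 ≈ 1.8571; a fully generic set of size 7 gives K ≈ 4.0000.

|A| = 7, |A + A| = 28, K = 28/7 = 4/1.


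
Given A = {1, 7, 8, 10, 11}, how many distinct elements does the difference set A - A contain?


A - A = {a - a' : a, a' ∈ A}; |A| = 5.
Bounds: 2|A|-1 ≤ |A - A| ≤ |A|² - |A| + 1, i.e. 9 ≤ |A - A| ≤ 21.
Note: 0 ∈ A - A always (from a - a). The set is symmetric: if d ∈ A - A then -d ∈ A - A.
Enumerate nonzero differences d = a - a' with a > a' (then include -d):
Positive differences: {1, 2, 3, 4, 6, 7, 9, 10}
Full difference set: {0} ∪ (positive diffs) ∪ (negative diffs).
|A - A| = 1 + 2·8 = 17 (matches direct enumeration: 17).

|A - A| = 17


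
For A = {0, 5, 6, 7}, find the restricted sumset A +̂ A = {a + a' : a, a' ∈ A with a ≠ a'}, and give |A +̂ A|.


Restricted sumset: A +̂ A = {a + a' : a ∈ A, a' ∈ A, a ≠ a'}.
Equivalently, take A + A and drop any sum 2a that is achievable ONLY as a + a for a ∈ A (i.e. sums representable only with equal summands).
Enumerate pairs (a, a') with a < a' (symmetric, so each unordered pair gives one sum; this covers all a ≠ a'):
  0 + 5 = 5
  0 + 6 = 6
  0 + 7 = 7
  5 + 6 = 11
  5 + 7 = 12
  6 + 7 = 13
Collected distinct sums: {5, 6, 7, 11, 12, 13}
|A +̂ A| = 6
(Reference bound: |A +̂ A| ≥ 2|A| - 3 for |A| ≥ 2, with |A| = 4 giving ≥ 5.)

|A +̂ A| = 6


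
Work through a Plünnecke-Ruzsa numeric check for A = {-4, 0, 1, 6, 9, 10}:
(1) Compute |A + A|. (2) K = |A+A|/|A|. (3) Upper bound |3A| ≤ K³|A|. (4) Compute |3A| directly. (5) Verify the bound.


|A| = 6.
Step 1: Compute A + A by enumerating all 36 pairs.
A + A = {-8, -4, -3, 0, 1, 2, 5, 6, 7, 9, 10, 11, 12, 15, 16, 18, 19, 20}, so |A + A| = 18.
Step 2: Doubling constant K = |A + A|/|A| = 18/6 = 18/6 ≈ 3.0000.
Step 3: Plünnecke-Ruzsa gives |3A| ≤ K³·|A| = (3.0000)³ · 6 ≈ 162.0000.
Step 4: Compute 3A = A + A + A directly by enumerating all triples (a,b,c) ∈ A³; |3A| = 35.
Step 5: Check 35 ≤ 162.0000? Yes ✓.

K = 18/6, Plünnecke-Ruzsa bound K³|A| ≈ 162.0000, |3A| = 35, inequality holds.
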